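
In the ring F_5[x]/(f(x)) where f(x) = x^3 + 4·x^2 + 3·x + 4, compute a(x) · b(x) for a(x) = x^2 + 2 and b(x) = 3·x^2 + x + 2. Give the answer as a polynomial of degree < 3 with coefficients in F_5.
a · b ≡ 3·x^2 + 3·x + 3 (mod f(x))

Multiply as integer polynomials: a · b = 3·x^4 + x^3 + 8·x^2 + 2·x + 4. Reducing coefficients mod 5: a · b ≡ 3·x^4 + x^3 + 3·x^2 + 2·x + 4. Now divide by f(x) = x^3 + 4·x^2 + 3·x + 4 in F_5[x], eliminating the leading term at each step:
  leading term 3·x^4: subtract (3·x)·f(x) = 3·x^4 + 2·x^3 + 4·x^2 + 2·x, leaving 4·x^3 + 4·x^2 + 4 (coefficients mod 5)
  leading term 4·x^3: subtract (4)·f(x) = 4·x^3 + x^2 + 2·x + 1, leaving 3·x^2 + 3·x + 3 (coefficients mod 5)
The degree is now < 3, so this is the remainder. Hence a · b ≡ 3·x^2 + 3·x + 3 in F_5[x]/(f).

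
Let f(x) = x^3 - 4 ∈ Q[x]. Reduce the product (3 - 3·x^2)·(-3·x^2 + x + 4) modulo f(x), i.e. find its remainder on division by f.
First multiply in Q[x] without reducing: a · b = 9·x^4 - 3·x^3 - 21·x^2 + 3·x + 12. Now divide by f(x) = x^3 - 4, eliminating the leading term at each step:
  leading term 9·x^4: subtract (9·x)·f(x) = 9·x^4 - 36·x, leaving -3·x^3 - 21·x^2 + 39·x + 12
  leading term -3·x^3: subtract (-3)·f(x) = 12 - 3·x^3, leaving -21·x^2 + 39·x
The degree is now < 3, so this is the remainder. Hence a · b ≡ -21·x^2 + 39·x in Q[x]/(f).

Final answer: a · b ≡ -21·x^2 + 39·x (mod f(x))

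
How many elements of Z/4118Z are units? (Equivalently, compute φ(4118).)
Z/4118Z has φ(4118) = 1960 units

An element a ∈ Z/4118Z is a unit iff gcd(a, 4118) = 1, so the number of units is φ(4118). φ is multiplicative, with φ(p^e) = p^e − p^(e−1). Factorise 4118 = 2 · 29 · 71. Then
  φ(4118) = (2 − 1) · (29 − 1) · (71 − 1) = 1 · 28 · 70 = 1960.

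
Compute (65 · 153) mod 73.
Reduce the factors first: 153 ≡ 7 (mod 73), so 65 · 153 ≡ 65 · 7 (mod 73). 65 · 7 = 455. Dividing by 73: 455 = 6·73 + 17. So (65 · 153) mod 73 = 17.

Final answer: 17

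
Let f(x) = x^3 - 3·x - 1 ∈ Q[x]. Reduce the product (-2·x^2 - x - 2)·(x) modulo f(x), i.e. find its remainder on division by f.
First multiply in Q[x] without reducing: a · b = -2·x^3 - x^2 - 2·x. Now divide by f(x) = x^3 - 3·x - 1, eliminating the leading term at each step:
  leading term -2·x^3: subtract (-2)·f(x) = -2·x^3 + 6·x + 2, leaving -x^2 - 8·x - 2
The degree is now < 3, so this is the remainder. Hence a · b ≡ -x^2 - 8·x - 2 in Q[x]/(f).

Final answer: a · b ≡ -x^2 - 8·x - 2 (mod f(x))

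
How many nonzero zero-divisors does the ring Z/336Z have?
Z/336Z has 239 nonzero zero-divisors

In Z/336Z each nonzero element is either a unit (gcd with 336 is 1) or a zero-divisor (gcd > 1). The number of units is φ(336): factorise 336 = 2^4 · 3 · 7, so φ(336) = (2^4 − 2^3) · (3 − 1) · (7 − 1) = 8 · 2 · 6 = 96. The nonzero elements number 336 − 1 = 335. Hence the nonzero zero-divisors number 335 − 96 = 239.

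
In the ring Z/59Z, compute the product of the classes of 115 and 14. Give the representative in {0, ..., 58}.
17

Reduce the factors first: 115 ≡ 56 (mod 59), so 115 · 14 ≡ 56 · 14 (mod 59). 56 · 14 = 784. Dividing by 59: 784 = 13·59 + 17. So (115 · 14) mod 59 = 17.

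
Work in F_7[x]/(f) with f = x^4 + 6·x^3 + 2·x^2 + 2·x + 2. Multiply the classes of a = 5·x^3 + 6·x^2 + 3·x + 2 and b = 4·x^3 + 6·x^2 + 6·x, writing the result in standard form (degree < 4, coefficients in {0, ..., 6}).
Multiply as integer polynomials: a · b = 20·x^6 + 54·x^5 + 78·x^4 + 62·x^3 + 30·x^2 + 12·x. Reducing coefficients mod 7: a · b ≡ 6·x^6 + 5·x^5 + x^4 + 6·x^3 + 2·x^2 + 5·x. Now divide by f(x) = x^4 + 6·x^3 + 2·x^2 + 2·x + 2 in F_7[x], eliminating the leading term at each step:
  leading term 6·x^6: subtract (6·x^2)·f(x) = 6·x^6 + x^5 + 5·x^4 + 5·x^3 + 5·x^2, leaving 4·x^5 + 3·x^4 + x^3 + 4·x^2 + 5·x (coefficients mod 7)
  leading term 4·x^5: subtract (4·x)·f(x) = 4·x^5 + 3·x^4 + x^3 + x^2 + x, leaving 3·x^2 + 4·x (coefficients mod 7)
The degree is now < 4, so this is the remainder. Hence a · b ≡ 3·x^2 + 4·x in F_7[x]/(f).

Final answer: a · b ≡ 3·x^2 + 4·x (mod f(x))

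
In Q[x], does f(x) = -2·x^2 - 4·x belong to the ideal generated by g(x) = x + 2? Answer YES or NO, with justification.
YES

In Q[x] the ideal (g) consists of all multiples of g, so f ∈ (g) iff g | f, i.e. iff the remainder of f on division by g is 0. Divide f by g (g is monic, so eliminate the leading term of the running remainder at each step):
  leading term -2·x^2: subtract (-2·x)·g(x) = -2·x^2 - 4·x, leaving 0
The remainder is 0, so f(x) = g(x) · h(x) with h(x) = -2·x. Hence g | f, i.e. f ∈ (g).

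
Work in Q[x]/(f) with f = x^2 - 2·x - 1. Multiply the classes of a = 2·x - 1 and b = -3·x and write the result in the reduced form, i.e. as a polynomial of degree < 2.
a · b ≡ -9·x - 6 (mod f(x))

First multiply in Q[x] without reducing: a · b = -6·x^2 + 3·x. Now divide by f(x) = x^2 - 2·x - 1, eliminating the leading term at each step:
  leading term -6·x^2: subtract (-6)·f(x) = -6·x^2 + 12·x + 6, leaving -9·x - 6
The degree is now < 2, so this is the remainder. Hence a · b ≡ -9·x - 6 in Q[x]/(f).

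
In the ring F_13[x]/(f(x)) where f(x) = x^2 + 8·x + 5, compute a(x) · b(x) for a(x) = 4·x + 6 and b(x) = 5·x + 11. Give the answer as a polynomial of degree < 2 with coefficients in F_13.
Multiply as integer polynomials: a · b = 20·x^2 + 74·x + 66. Reducing coefficients mod 13: a · b ≡ 7·x^2 + 9·x + 1. Now divide by f(x) = x^2 + 8·x + 5 in F_13[x], eliminating the leading term at each step:
  leading term 7·x^2: subtract (7)·f(x) = 7·x^2 + 4·x + 9, leaving 5·x + 5 (coefficients mod 13)
The degree is now < 2, so this is the remainder. Hence a · b ≡ 5·x + 5 in F_13[x]/(f).

Final answer: a · b ≡ 5·x + 5 (mod f(x))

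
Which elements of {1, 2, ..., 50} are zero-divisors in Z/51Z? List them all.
An element a ∈ Z/51Z (with a ≠ 0) is a zero-divisor iff gcd(a, 51) > 1 (because a is a unit precisely when gcd(a, n) = 1, and in Z/nZ every nonzero, non-unit element is a zero-divisor). Scan a = 1, ..., 50 and keep those with gcd(a, 51) > 1:
  gcd(3, 51) = 3, gcd(6, 51) = 3, gcd(9, 51) = 3, gcd(12, 51) = 3, gcd(15, 51) = 3, gcd(17, 51) = 17, gcd(18, 51) = 3, gcd(21, 51) = 3, gcd(24, 51) = 3, gcd(27, 51) = 3, gcd(30, 51) = 3, gcd(33, 51) = 3, gcd(34, 51) = 17, gcd(36, 51) = 3, gcd(39, 51) = 3, gcd(42, 51) = 3, gcd(45, 51) = 3, gcd(48, 51) = 3.
All other a ∈ {1, ..., 50} have gcd(a, 51) = 1 and are units. So the nonzero zero-divisors are exactly the 18 values of a appearing in this scan.

Final answer: nonzero zero-divisors of Z/51Z = {3, 6, 9, 12, 15, 17, 18, 21, 24, 27, 30, 33, 34, 36, 39, 42, 45, 48}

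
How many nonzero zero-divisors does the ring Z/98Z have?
In Z/98Z each nonzero element is either a unit (gcd with 98 is 1) or a zero-divisor (gcd > 1). The number of units is φ(98): factorise 98 = 2 · 7^2, so φ(98) = (2 − 1) · (7^2 − 7^1) = 1 · 42 = 42. The nonzero elements number 98 − 1 = 97. Hence the nonzero zero-divisors number 97 − 42 = 55.

Final answer: Z/98Z has 55 nonzero zero-divisors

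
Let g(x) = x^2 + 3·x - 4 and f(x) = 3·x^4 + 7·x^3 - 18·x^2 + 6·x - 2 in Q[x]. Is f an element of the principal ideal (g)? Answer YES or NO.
In Q[x] the ideal (g) consists of all multiples of g, so f ∈ (g) iff g | f, i.e. iff the remainder of f on division by g is 0. Divide f by g (g is monic, so eliminate the leading term of the running remainder at each step):
  leading term 3·x^4: subtract (3·x^2)·g(x) = 3·x^4 + 9·x^3 - 12·x^2, leaving -2·x^3 - 6·x^2 + 6·x - 2
  leading term -2·x^3: subtract (-2·x)·g(x) = -2·x^3 - 6·x^2 + 8·x, leaving -2·x - 2
The remainder r(x) = -2·x - 2 ≠ 0 (and deg r < deg g), so g ∤ f, i.e. f ∉ (g).

Final answer: NO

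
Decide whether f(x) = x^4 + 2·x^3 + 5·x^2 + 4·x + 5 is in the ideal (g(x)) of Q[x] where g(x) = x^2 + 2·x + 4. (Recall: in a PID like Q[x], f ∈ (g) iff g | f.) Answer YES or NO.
In Q[x] the ideal (g) consists of all multiples of g, so f ∈ (g) iff g | f, i.e. iff the remainder of f on division by g is 0. Divide f by g (g is monic, so eliminate the leading term of the running remainder at each step):
  leading term x^4: subtract (x^2)·g(x) = x^4 + 2·x^3 + 4·x^2, leaving x^2 + 4·x + 5
  leading term x^2: subtract (1)·g(x) = x^2 + 2·x + 4, leaving 2·x + 1
The remainder r(x) = 2·x + 1 ≠ 0 (and deg r < deg g), so g ∤ f, i.e. f ∉ (g).

Final answer: NO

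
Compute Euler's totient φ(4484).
φ(4484) = 2088

φ is multiplicative, with φ(p^e) = p^e − p^(e−1). Factorise 4484 = 2^2 · 19 · 59. Then
  φ(4484) = (2^2 − 2^1) · (19 − 1) · (59 − 1) = 2 · 18 · 58 = 2088.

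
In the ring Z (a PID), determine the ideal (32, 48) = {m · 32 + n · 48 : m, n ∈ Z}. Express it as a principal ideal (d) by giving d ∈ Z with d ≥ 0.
(32, 48) = (16); d = 16

In the PID Z, (a, b) is generated by gcd(a, b). Compute gcd(48, 32) with the extended Euclidean algorithm, tracking rows (r, s, t) with s·48 + t·32 = r:
  row A: (48, 1, 0)   [1·48 + 0·32 = 48]
  row B: (32, 0, 1)   [0·48 + 1·32 = 32]
  48 = 1·32 + 16   → row C = row A − 1·row B = (16, 1, −1)   [check: 1·48 − 1·32 = 16]
  32 = 2·16 + 0   → remainder 0, stop. gcd = 16 (last nonzero row C).
So gcd(32, 48) = 16, with Bézout identity 1·48 − 1·32 = 16. Containment (⊇): the Bézout identity exhibits 16 as an element of (32, 48), giving (16) ⊆ (32, 48). Containment (⊆): since 16 | 32 and 16 | 48 (32 = 16·2, 48 = 16·3), every Z-linear combination of 32 and 48 is divisible by 16, so (32, 48) ⊆ (16). Therefore (32, 48) = (16), d = 16.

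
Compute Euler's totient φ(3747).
φ is multiplicative, with φ(p^e) = p^e − p^(e−1). Factorise 3747 = 3 · 1249. Then
  φ(3747) = (3 − 1) · (1249 − 1) = 2 · 1248 = 2496.

Final answer: φ(3747) = 2496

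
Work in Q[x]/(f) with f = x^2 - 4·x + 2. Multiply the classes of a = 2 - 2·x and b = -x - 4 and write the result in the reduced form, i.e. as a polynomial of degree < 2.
a · b ≡ 14·x - 12 (mod f(x))

First multiply in Q[x] without reducing: a · b = 2·x^2 + 6·x - 8. Now divide by f(x) = x^2 - 4·x + 2, eliminating the leading term at each step:
  leading term 2·x^2: subtract (2)·f(x) = 2·x^2 - 8·x + 4, leaving 14·x - 12
The degree is now < 2, so this is the remainder. Hence a · b ≡ 14·x - 12 in Q[x]/(f).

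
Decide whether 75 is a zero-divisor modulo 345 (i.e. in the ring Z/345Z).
YES

gcd(75, 345) = 15 > 1, so 75 is not a unit in Z/345Z. In Z/nZ every nonzero non-unit is a zero-divisor: explicitly, take b = 345/gcd = 23 ≠ 0 (mod 345); then 75·23 = 1725 = 5·345, i.e. 75·23 ≡ 0 (mod 345). So 75 is a zero-divisor.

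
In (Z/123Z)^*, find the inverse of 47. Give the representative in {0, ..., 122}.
47^(−1) ≡ 89 (mod 123)

Apply the extended Euclidean algorithm to (123, 47), tracking rows (r, s, t) with s·123 + t·47 = r. Each division r_prev = q·r_cur + r_new produces the new row as (previous row) − q·(current row):
  row A: (123, 1, 0)   [1·123 + 0·47 = 123]
  row B: (47, 0, 1)   [0·123 + 1·47 = 47]
  123 = 2·47 + 29   → row C = row A − 2·row B = (29, 1, −2)   [check: 1·123 − 2·47 = 29]
  47 = 1·29 + 18   → row D = row B − 1·row C = (18, −1, 3)   [check: −1·123 + 3·47 = 18]
  29 = 1·18 + 11   → row E = row C − 1·row D = (11, 2, −5)   [check: 2·123 − 5·47 = 11]
  18 = 1·11 + 7   → row F = row D − 1·row E = (7, −3, 8)   [check: −3·123 + 8·47 = 7]
  11 = 1·7 + 4   → row G = row E − 1·row F = (4, 5, −13)   [check: 5·123 − 13·47 = 4]
  7 = 1·4 + 3   → row H = row F − 1·row G = (3, −8, 21)   [check: −8·123 + 21·47 = 3]
  4 = 1·3 + 1   → row I = row G − 1·row H = (1, 13, −34)   [check: 13·123 − 34·47 = 1]
  3 = 3·1 + 0   → remainder 0, stop. gcd = 1 (last nonzero row I).
The gcd is 1, so 47 is invertible mod 123. The last nonzero row gives 13·123 − 34·47 = 1, so t = −34. So 47^(−1) ≡ −34 ≡ 89 (mod 123). Verify: 47 · 89 = 4183 ≡ 1 (mod 123). ✓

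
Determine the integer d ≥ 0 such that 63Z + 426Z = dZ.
In the PID Z, (a, b) is generated by gcd(a, b). Compute gcd(426, 63) with the extended Euclidean algorithm, tracking rows (r, s, t) with s·426 + t·63 = r:
  row A: (426, 1, 0)   [1·426 + 0·63 = 426]
  row B: (63, 0, 1)   [0·426 + 1·63 = 63]
  426 = 6·63 + 48   → row C = row A − 6·row B = (48, 1, −6)   [check: 1·426 − 6·63 = 48]
  63 = 1·48 + 15   → row D = row B − 1·row C = (15, −1, 7)   [check: −1·426 + 7·63 = 15]
  48 = 3·15 + 3   → row E = row C − 3·row D = (3, 4, −27)   [check: 4·426 − 27·63 = 3]
  15 = 5·3 + 0   → remainder 0, stop. gcd = 3 (last nonzero row E).
So gcd(63, 426) = 3, with Bézout identity 4·426 − 27·63 = 3. Containment (⊇): the Bézout identity exhibits 3 as an element of (63, 426), giving (3) ⊆ (63, 426). Containment (⊆): since 3 | 63 and 3 | 426 (63 = 3·21, 426 = 3·142), every Z-linear combination of 63 and 426 is divisible by 3, so (63, 426) ⊆ (3). Therefore (63, 426) = (3), d = 3.

Final answer: (63, 426) = (3); d = 3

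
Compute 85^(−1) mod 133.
85^(−1) ≡ 36 (mod 133)

Apply the extended Euclidean algorithm to (133, 85), tracking rows (r, s, t) with s·133 + t·85 = r. Each division r_prev = q·r_cur + r_new produces the new row as (previous row) − q·(current row):
  row A: (133, 1, 0)   [1·133 + 0·85 = 133]
  row B: (85, 0, 1)   [0·133 + 1·85 = 85]
  133 = 1·85 + 48   → row C = row A − 1·row B = (48, 1, −1)   [check: 1·133 − 1·85 = 48]
  85 = 1·48 + 37   → row D = row B − 1·row C = (37, −1, 2)   [check: −1·133 + 2·85 = 37]
  48 = 1·37 + 11   → row E = row C − 1·row D = (11, 2, −3)   [check: 2·133 − 3·85 = 11]
  37 = 3·11 + 4   → row F = row D − 3·row E = (4, −7, 11)   [check: −7·133 + 11·85 = 4]
  11 = 2·4 + 3   → row G = row E − 2·row F = (3, 16, −25)   [check: 16·133 − 25·85 = 3]
  4 = 1·3 + 1   → row H = row F − 1·row G = (1, −23, 36)   [check: −23·133 + 36·85 = 1]
  3 = 3·1 + 0   → remainder 0, stop. gcd = 1 (last nonzero row H).
The gcd is 1, so 85 is invertible mod 133. The last nonzero row gives −23·133 + 36·85 = 1, so t = 36. So 85^(−1) ≡ 36 (mod 133). Verify: 85 · 36 = 3060 ≡ 1 (mod 133). ✓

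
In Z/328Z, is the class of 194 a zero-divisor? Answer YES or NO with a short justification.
gcd(194, 328) = 2 > 1, so 194 is not a unit in Z/328Z. In Z/nZ every nonzero non-unit is a zero-divisor: explicitly, take b = 328/gcd = 164 ≠ 0 (mod 328); then 194·164 = 31816 = 97·328, i.e. 194·164 ≡ 0 (mod 328). So 194 is a zero-divisor.

Final answer: YES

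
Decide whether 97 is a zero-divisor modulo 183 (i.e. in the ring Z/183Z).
NO

gcd(97, 183) = 1, so 97 is a unit in Z/183Z (it has a multiplicative inverse). A unit cannot be a zero-divisor: if 97·b ≡ 0 then multiplying both sides by 97^(−1) gives b ≡ 0. So 97 is not a zero-divisor.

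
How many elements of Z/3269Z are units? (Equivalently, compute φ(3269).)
An element a ∈ Z/3269Z is a unit iff gcd(a, 3269) = 1, so the number of units is φ(3269). φ is multiplicative, with φ(p^e) = p^e − p^(e−1). Factorise 3269 = 7 · 467. Then
  φ(3269) = (7 − 1) · (467 − 1) = 6 · 466 = 2796.

Final answer: Z/3269Z has φ(3269) = 2796 units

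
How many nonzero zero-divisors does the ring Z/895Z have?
Z/895Z has 182 nonzero zero-divisors

In Z/895Z each nonzero element is either a unit (gcd with 895 is 1) or a zero-divisor (gcd > 1). The number of units is φ(895): factorise 895 = 5 · 179, so φ(895) = (5 − 1) · (179 − 1) = 4 · 178 = 712. The nonzero elements number 895 − 1 = 894. Hence the nonzero zero-divisors number 894 − 712 = 182.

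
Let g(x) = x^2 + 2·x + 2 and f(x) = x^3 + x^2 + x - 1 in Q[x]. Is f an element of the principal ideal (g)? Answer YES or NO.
In Q[x] the ideal (g) consists of all multiples of g, so f ∈ (g) iff g | f, i.e. iff the remainder of f on division by g is 0. Divide f by g (g is monic, so eliminate the leading term of the running remainder at each step):
  leading term x^3: subtract (x)·g(x) = x^3 + 2·x^2 + 2·x, leaving -x^2 - x - 1
  leading term -x^2: subtract (-1)·g(x) = -x^2 - 2·x - 2, leaving x + 1
The remainder r(x) = x + 1 ≠ 0 (and deg r < deg g), so g ∤ f, i.e. f ∉ (g).

Final answer: NO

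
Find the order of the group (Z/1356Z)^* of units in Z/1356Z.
(Z/1356Z)^* consists of the classes a with gcd(a, 1356) = 1, so its order is φ(1356). φ is multiplicative, with φ(p^e) = p^e − p^(e−1). Factorise 1356 = 2^2 · 3 · 113. Then
  φ(1356) = (2^2 − 2^1) · (3 − 1) · (113 − 1) = 2 · 2 · 112 = 448.
Thus |(Z/1356Z)^*| = 448.

Final answer: |(Z/1356Z)^*| = 448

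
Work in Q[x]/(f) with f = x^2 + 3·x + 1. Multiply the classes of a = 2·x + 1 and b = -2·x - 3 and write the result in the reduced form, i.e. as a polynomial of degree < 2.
a · b ≡ 4·x + 1 (mod f(x))

First multiply in Q[x] without reducing: a · b = -4·x^2 - 8·x - 3. Now divide by f(x) = x^2 + 3·x + 1, eliminating the leading term at each step:
  leading term -4·x^2: subtract (-4)·f(x) = -4·x^2 - 12·x - 4, leaving 4·x + 1
The degree is now < 2, so this is the remainder. Hence a · b ≡ 4·x + 1 in Q[x]/(f).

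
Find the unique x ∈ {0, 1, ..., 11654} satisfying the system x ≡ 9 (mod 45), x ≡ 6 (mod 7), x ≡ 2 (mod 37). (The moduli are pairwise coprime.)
x ≡ 594 (mod 11655); the representative in [0, 11655) is 594

The moduli 45, 7, 37 are pairwise coprime, so by the CRT there is a unique solution mod 45·7·37 = 11655.
Solve by successive substitution. Start with x ≡ 9 (mod 45).
  Combine with x ≡ 6 (mod 7): write x = 9 + 45·t and require 9 + 45·t ≡ 6 (mod 7), i.e. 45·t ≡ 6 − 9 ≡ 4 (mod 7). Since 45^(−1) ≡ 5 (mod 7) (45 ≡ 3 (mod 7)), t ≡ 5·4 ≡ 6 (mod 7). So x ≡ 9 + 45·6 = 279 (mod 315).
  Combine with x ≡ 2 (mod 37): write x = 279 + 315·t and require 279 + 315·t ≡ 2 (mod 37), i.e. 315·t ≡ 2 − 279 ≡ 19 (mod 37). Since 315^(−1) ≡ 2 (mod 37) (315 ≡ 19 (mod 37)), t ≡ 2·19 ≡ 1 (mod 37). So x ≡ 279 + 315·1 = 594 (mod 11655).
Unique solution in [0, 11655): x = 594.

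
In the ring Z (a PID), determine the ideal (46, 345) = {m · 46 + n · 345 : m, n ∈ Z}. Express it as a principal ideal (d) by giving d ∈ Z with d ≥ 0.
(46, 345) = (23); d = 23

In the PID Z, (a, b) is generated by gcd(a, b). Compute gcd(345, 46) with the extended Euclidean algorithm, tracking rows (r, s, t) with s·345 + t·46 = r:
  row A: (345, 1, 0)   [1·345 + 0·46 = 345]
  row B: (46, 0, 1)   [0·345 + 1·46 = 46]
  345 = 7·46 + 23   → row C = row A − 7·row B = (23, 1, −7)   [check: 1·345 − 7·46 = 23]
  46 = 2·23 + 0   → remainder 0, stop. gcd = 23 (last nonzero row C).
So gcd(46, 345) = 23, with Bézout identity 1·345 − 7·46 = 23. Containment (⊇): the Bézout identity exhibits 23 as an element of (46, 345), giving (23) ⊆ (46, 345). Containment (⊆): since 23 | 46 and 23 | 345 (46 = 23·2, 345 = 23·15), every Z-linear combination of 46 and 345 is divisible by 23, so (46, 345) ⊆ (23). Therefore (46, 345) = (23), d = 23.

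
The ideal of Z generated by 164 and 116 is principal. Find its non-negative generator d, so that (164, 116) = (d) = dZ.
(164, 116) = (4); d = 4

In the PID Z, (a, b) is generated by gcd(a, b). Compute gcd(164, 116) with the extended Euclidean algorithm, tracking rows (r, s, t) with s·164 + t·116 = r:
  row A: (164, 1, 0)   [1·164 + 0·116 = 164]
  row B: (116, 0, 1)   [0·164 + 1·116 = 116]
  164 = 1·116 + 48   → row C = row A − 1·row B = (48, 1, −1)   [check: 1·164 − 1·116 = 48]
  116 = 2·48 + 20   → row D = row B − 2·row C = (20, −2, 3)   [check: −2·164 + 3·116 = 20]
  48 = 2·20 + 8   → row E = row C − 2·row D = (8, 5, −7)   [check: 5·164 − 7·116 = 8]
  20 = 2·8 + 4   → row F = row D − 2·row E = (4, −12, 17)   [check: −12·164 + 17·116 = 4]
  8 = 2·4 + 0   → remainder 0, stop. gcd = 4 (last nonzero row F).
So gcd(164, 116) = 4, with Bézout identity −12·164 + 17·116 = 4. Containment (⊇): the Bézout identity exhibits 4 as an element of (164, 116), giving (4) ⊆ (164, 116). Containment (⊆): since 4 | 164 and 4 | 116 (164 = 4·41, 116 = 4·29), every Z-linear combination of 164 and 116 is divisible by 4, so (164, 116) ⊆ (4). Therefore (164, 116) = (4), d = 4.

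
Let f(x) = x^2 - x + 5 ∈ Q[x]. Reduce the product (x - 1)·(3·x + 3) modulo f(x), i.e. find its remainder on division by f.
First multiply in Q[x] without reducing: a · b = 3·x^2 - 3. Now divide by f(x) = x^2 - x + 5, eliminating the leading term at each step:
  leading term 3·x^2: subtract (3)·f(x) = 3·x^2 - 3·x + 15, leaving 3·x - 18
The degree is now < 2, so this is the remainder. Hence a · b ≡ 3·x - 18 in Q[x]/(f).

Final answer: a · b ≡ 3·x - 18 (mod f(x))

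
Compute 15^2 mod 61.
Use repeated squaring. Binary(2) = 10. Walk through the bits of the exponent 2 left-to-right: at each bit after the leading one, square the running value, then multiply by 15 if the bit is 1 (always reducing mod 61):
  bit 1 = 1 (leading): start with 15.
  bit 2 = 0: square 15^2 = 225 ≡ 42 (mod 61).
Final value: 15^2 ≡ 42 (mod 61).

Final answer: 42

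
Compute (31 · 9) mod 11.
4

Reduce the factors first: 31 ≡ 9 (mod 11), so 31 · 9 ≡ 9 · 9 (mod 11). 9 · 9 = 81. Dividing by 11: 81 = 7·11 + 4. So (31 · 9) mod 11 = 4.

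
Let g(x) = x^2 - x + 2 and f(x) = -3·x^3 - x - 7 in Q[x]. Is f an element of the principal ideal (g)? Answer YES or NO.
NO

In Q[x] the ideal (g) consists of all multiples of g, so f ∈ (g) iff g | f, i.e. iff the remainder of f on division by g is 0. Divide f by g (g is monic, so eliminate the leading term of the running remainder at each step):
  leading term -3·x^3: subtract (-3·x)·g(x) = -3·x^3 + 3·x^2 - 6·x, leaving -3·x^2 + 5·x - 7
  leading term -3·x^2: subtract (-3)·g(x) = -3·x^2 + 3·x - 6, leaving 2·x - 1
The remainder r(x) = 2·x - 1 ≠ 0 (and deg r < deg g), so g ∤ f, i.e. f ∉ (g).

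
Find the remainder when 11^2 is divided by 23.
6

Use repeated squaring. Binary(2) = 10. Walk through the bits of the exponent 2 left-to-right: at each bit after the leading one, square the running value, then multiply by 11 if the bit is 1 (always reducing mod 23):
  bit 1 = 1 (leading): start with 11.
  bit 2 = 0: square 11^2 = 121 ≡ 6 (mod 23).
Final value: 11^2 ≡ 6 (mod 23).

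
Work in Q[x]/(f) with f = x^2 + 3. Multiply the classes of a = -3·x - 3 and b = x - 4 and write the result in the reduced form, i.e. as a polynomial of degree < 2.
First multiply in Q[x] without reducing: a · b = -3·x^2 + 9·x + 12. Now divide by f(x) = x^2 + 3, eliminating the leading term at each step:
  leading term -3·x^2: subtract (-3)·f(x) = -3·x^2 - 9, leaving 9·x + 21
The degree is now < 2, so this is the remainder. Hence a · b ≡ 9·x + 21 in Q[x]/(f).

Final answer: a · b ≡ 9·x + 21 (mod f(x))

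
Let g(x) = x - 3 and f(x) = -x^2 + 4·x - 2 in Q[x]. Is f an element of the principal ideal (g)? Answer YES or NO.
NO

In Q[x] the ideal (g) consists of all multiples of g, so f ∈ (g) iff g | f, i.e. iff the remainder of f on division by g is 0. Divide f by g (g is monic, so eliminate the leading term of the running remainder at each step):
  leading term -x^2: subtract (-x)·g(x) = -x^2 + 3·x, leaving x - 2
  leading term x: subtract (1)·g(x) = x - 3, leaving 1
The remainder r(x) = 1 ≠ 0 (and deg r < deg g), so g ∤ f, i.e. f ∉ (g).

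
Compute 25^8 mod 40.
25

Use repeated squaring. Binary(8) = 1000. Walk through the bits of the exponent 8 left-to-right: at each bit after the leading one, square the running value, then multiply by 25 if the bit is 1 (always reducing mod 40):
  bit 1 = 1 (leading): start with 25.
  bit 2 = 0: square 25^2 = 625 ≡ 25 (mod 40).
  bit 3 = 0: square 25^2 = 625 ≡ 25 (mod 40).
  bit 4 = 0: square 25^2 = 625 ≡ 25 (mod 40).
Final value: 25^8 ≡ 25 (mod 40).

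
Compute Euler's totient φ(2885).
φ(2885) = 2304

φ is multiplicative, with φ(p^e) = p^e − p^(e−1). Factorise 2885 = 5 · 577. Then
  φ(2885) = (5 − 1) · (577 − 1) = 4 · 576 = 2304.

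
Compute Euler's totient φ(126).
φ(126) = 36

φ is multiplicative, with φ(p^e) = p^e − p^(e−1). Factorise 126 = 2 · 3^2 · 7. Then
  φ(126) = (2 − 1) · (3^2 − 3^1) · (7 − 1) = 1 · 6 · 6 = 36.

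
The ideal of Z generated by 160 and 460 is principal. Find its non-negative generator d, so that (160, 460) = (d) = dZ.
In the PID Z, (a, b) is generated by gcd(a, b). Compute gcd(460, 160) with the extended Euclidean algorithm, tracking rows (r, s, t) with s·460 + t·160 = r:
  row A: (460, 1, 0)   [1·460 + 0·160 = 460]
  row B: (160, 0, 1)   [0·460 + 1·160 = 160]
  460 = 2·160 + 140   → row C = row A − 2·row B = (140, 1, −2)   [check: 1·460 − 2·160 = 140]
  160 = 1·140 + 20   → row D = row B − 1·row C = (20, −1, 3)   [check: −1·460 + 3·160 = 20]
  140 = 7·20 + 0   → remainder 0, stop. gcd = 20 (last nonzero row D).
So gcd(160, 460) = 20, with Bézout identity −1·460 + 3·160 = 20. Containment (⊇): the Bézout identity exhibits 20 as an element of (160, 460), giving (20) ⊆ (160, 460). Containment (⊆): since 20 | 160 and 20 | 460 (160 = 20·8, 460 = 20·23), every Z-linear combination of 160 and 460 is divisible by 20, so (160, 460) ⊆ (20). Therefore (160, 460) = (20), d = 20.

Final answer: (160, 460) = (20); d = 20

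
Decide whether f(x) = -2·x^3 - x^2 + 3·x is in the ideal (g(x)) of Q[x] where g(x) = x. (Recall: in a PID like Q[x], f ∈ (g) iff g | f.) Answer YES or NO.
In Q[x] the ideal (g) consists of all multiples of g, so f ∈ (g) iff g | f, i.e. iff the remainder of f on division by g is 0. Divide f by g (g is monic, so eliminate the leading term of the running remainder at each step):
  leading term -2·x^3: subtract (-2·x^2)·g(x) = -2·x^3, leaving -x^2 + 3·x
  leading term -x^2: subtract (-x)·g(x) = -x^2, leaving 3·x
  leading term 3·x: subtract (3)·g(x) = 3·x, leaving 0
The remainder is 0, so f(x) = g(x) · h(x) with h(x) = -2·x^2 - x + 3. Hence g | f, i.e. f ∈ (g).

Final answer: YES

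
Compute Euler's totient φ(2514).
φ is multiplicative, with φ(p^e) = p^e − p^(e−1). Factorise 2514 = 2 · 3 · 419. Then
  φ(2514) = (2 − 1) · (3 − 1) · (419 − 1) = 1 · 2 · 418 = 836.

Final answer: φ(2514) = 836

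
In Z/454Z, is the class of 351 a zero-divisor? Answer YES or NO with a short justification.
gcd(351, 454) = 1, so 351 is a unit in Z/454Z (it has a multiplicative inverse). A unit cannot be a zero-divisor: if 351·b ≡ 0 then multiplying both sides by 351^(−1) gives b ≡ 0. So 351 is not a zero-divisor.

Final answer: NO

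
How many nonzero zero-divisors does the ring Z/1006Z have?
Z/1006Z has 503 nonzero zero-divisors

In Z/1006Z each nonzero element is either a unit (gcd with 1006 is 1) or a zero-divisor (gcd > 1). The number of units is φ(1006): factorise 1006 = 2 · 503, so φ(1006) = (2 − 1) · (503 − 1) = 1 · 502 = 502. The nonzero elements number 1006 − 1 = 1005. Hence the nonzero zero-divisors number 1005 − 502 = 503.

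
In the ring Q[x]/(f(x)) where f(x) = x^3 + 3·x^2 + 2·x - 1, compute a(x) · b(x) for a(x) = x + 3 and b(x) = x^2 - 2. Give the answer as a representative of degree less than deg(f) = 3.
a · b ≡ -4·x - 5 (mod f(x))

First multiply in Q[x] without reducing: a · b = x^3 + 3·x^2 - 2·x - 6. Now divide by f(x) = x^3 + 3·x^2 + 2·x - 1, eliminating the leading term at each step:
  leading term x^3: subtract (1)·f(x) = x^3 + 3·x^2 + 2·x - 1, leaving -4·x - 5
The degree is now < 3, so this is the remainder. Hence a · b ≡ -4·x - 5 in Q[x]/(f).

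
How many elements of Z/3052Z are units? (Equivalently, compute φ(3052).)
Z/3052Z has φ(3052) = 1296 units

An element a ∈ Z/3052Z is a unit iff gcd(a, 3052) = 1, so the number of units is φ(3052). φ is multiplicative, with φ(p^e) = p^e − p^(e−1). Factorise 3052 = 2^2 · 7 · 109. Then
  φ(3052) = (2^2 − 2^1) · (7 − 1) · (109 − 1) = 2 · 6 · 108 = 1296.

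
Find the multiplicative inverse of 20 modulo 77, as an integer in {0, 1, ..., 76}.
Apply the extended Euclidean algorithm to (77, 20), tracking rows (r, s, t) with s·77 + t·20 = r. Each division r_prev = q·r_cur + r_new produces the new row as (previous row) − q·(current row):
  row A: (77, 1, 0)   [1·77 + 0·20 = 77]
  row B: (20, 0, 1)   [0·77 + 1·20 = 20]
  77 = 3·20 + 17   → row C = row A − 3·row B = (17, 1, −3)   [check: 1·77 − 3·20 = 17]
  20 = 1·17 + 3   → row D = row B − 1·row C = (3, −1, 4)   [check: −1·77 + 4·20 = 3]
  17 = 5·3 + 2   → row E = row C − 5·row D = (2, 6, −23)   [check: 6·77 − 23·20 = 2]
  3 = 1·2 + 1   → row F = row D − 1·row E = (1, −7, 27)   [check: −7·77 + 27·20 = 1]
  2 = 2·1 + 0   → remainder 0, stop. gcd = 1 (last nonzero row F).
The gcd is 1, so 20 is invertible mod 77. The last nonzero row gives −7·77 + 27·20 = 1, so t = 27. So 20^(−1) ≡ 27 (mod 77). Verify: 20 · 27 = 540 ≡ 1 (mod 77). ✓

Final answer: 20^(−1) ≡ 27 (mod 77)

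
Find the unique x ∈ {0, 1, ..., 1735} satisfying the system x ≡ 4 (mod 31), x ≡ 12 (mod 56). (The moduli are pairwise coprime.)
The moduli 31, 56 are pairwise coprime, so by the CRT there is a unique solution mod 31·56 = 1736.
Solve by successive substitution. Start with x ≡ 4 (mod 31).
  Combine with x ≡ 12 (mod 56): write x = 4 + 31·t and require 4 + 31·t ≡ 12 (mod 56), i.e. 31·t ≡ 12 − 4 ≡ 8 (mod 56). Since 31^(−1) ≡ 47 (mod 56), t ≡ 47·8 ≡ 40 (mod 56). So x ≡ 4 + 31·40 = 1244 (mod 1736).
Unique solution in [0, 1736): x = 1244.

Final answer: x ≡ 1244 (mod 1736); the representative in [0, 1736) is 1244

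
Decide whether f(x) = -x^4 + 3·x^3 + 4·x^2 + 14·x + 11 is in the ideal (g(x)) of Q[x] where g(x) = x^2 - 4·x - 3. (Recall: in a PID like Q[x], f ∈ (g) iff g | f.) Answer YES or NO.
In Q[x] the ideal (g) consists of all multiples of g, so f ∈ (g) iff g | f, i.e. iff the remainder of f on division by g is 0. Divide f by g (g is monic, so eliminate the leading term of the running remainder at each step):
  leading term -x^4: subtract (-x^2)·g(x) = -x^4 + 4·x^3 + 3·x^2, leaving -x^3 + x^2 + 14·x + 11
  leading term -x^3: subtract (-x)·g(x) = -x^3 + 4·x^2 + 3·x, leaving -3·x^2 + 11·x + 11
  leading term -3·x^2: subtract (-3)·g(x) = -3·x^2 + 12·x + 9, leaving 2 - x
The remainder r(x) = 2 - x ≠ 0 (and deg r < deg g), so g ∤ f, i.e. f ∉ (g).

Final answer: NO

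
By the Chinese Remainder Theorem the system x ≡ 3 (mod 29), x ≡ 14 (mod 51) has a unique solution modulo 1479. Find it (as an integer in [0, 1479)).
x ≡ 728 (mod 1479); the representative in [0, 1479) is 728

The moduli 29, 51 are pairwise coprime, so by the CRT there is a unique solution mod 29·51 = 1479.
Solve by successive substitution. Start with x ≡ 3 (mod 29).
  Combine with x ≡ 14 (mod 51): write x = 3 + 29·t and require 3 + 29·t ≡ 14 (mod 51), i.e. 29·t ≡ 14 − 3 ≡ 11 (mod 51). Since 29^(−1) ≡ 44 (mod 51), t ≡ 44·11 ≡ 25 (mod 51). So x ≡ 3 + 29·25 = 728 (mod 1479).
Unique solution in [0, 1479): x = 728.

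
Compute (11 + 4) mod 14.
1

Both summands are already reduced mod 14. 11 + 4 = 15; 15 = 1·14 + 1, so (11 + 4) mod 14 = 1.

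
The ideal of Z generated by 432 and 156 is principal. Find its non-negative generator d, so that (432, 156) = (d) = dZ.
(432, 156) = (12); d = 12

In the PID Z, (a, b) is generated by gcd(a, b). Compute gcd(432, 156) with the extended Euclidean algorithm, tracking rows (r, s, t) with s·432 + t·156 = r:
  row A: (432, 1, 0)   [1·432 + 0·156 = 432]
  row B: (156, 0, 1)   [0·432 + 1·156 = 156]
  432 = 2·156 + 120   → row C = row A − 2·row B = (120, 1, −2)   [check: 1·432 − 2·156 = 120]
  156 = 1·120 + 36   → row D = row B − 1·row C = (36, −1, 3)   [check: −1·432 + 3·156 = 36]
  120 = 3·36 + 12   → row E = row C − 3·row D = (12, 4, −11)   [check: 4·432 − 11·156 = 12]
  36 = 3·12 + 0   → remainder 0, stop. gcd = 12 (last nonzero row E).
So gcd(432, 156) = 12, with Bézout identity 4·432 − 11·156 = 12. Containment (⊇): the Bézout identity exhibits 12 as an element of (432, 156), giving (12) ⊆ (432, 156). Containment (⊆): since 12 | 432 and 12 | 156 (432 = 12·36, 156 = 12·13), every Z-linear combination of 432 and 156 is divisible by 12, so (432, 156) ⊆ (12). Therefore (432, 156) = (12), d = 12.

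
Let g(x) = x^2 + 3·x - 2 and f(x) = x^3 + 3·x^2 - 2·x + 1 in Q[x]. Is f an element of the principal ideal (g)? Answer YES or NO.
NO

In Q[x] the ideal (g) consists of all multiples of g, so f ∈ (g) iff g | f, i.e. iff the remainder of f on division by g is 0. Divide f by g (g is monic, so eliminate the leading term of the running remainder at each step):
  leading term x^3: subtract (x)·g(x) = x^3 + 3·x^2 - 2·x, leaving 1
The remainder r(x) = 1 ≠ 0 (and deg r < deg g), so g ∤ f, i.e. f ∉ (g).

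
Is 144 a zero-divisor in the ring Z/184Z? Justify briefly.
YES

gcd(144, 184) = 8 > 1, so 144 is not a unit in Z/184Z. In Z/nZ every nonzero non-unit is a zero-divisor: explicitly, take b = 184/gcd = 23 ≠ 0 (mod 184); then 144·23 = 3312 = 18·184, i.e. 144·23 ≡ 0 (mod 184). So 144 is a zero-divisor.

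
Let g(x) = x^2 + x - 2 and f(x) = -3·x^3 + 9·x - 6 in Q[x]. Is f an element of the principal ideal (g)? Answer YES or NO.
In Q[x] the ideal (g) consists of all multiples of g, so f ∈ (g) iff g | f, i.e. iff the remainder of f on division by g is 0. Divide f by g (g is monic, so eliminate the leading term of the running remainder at each step):
  leading term -3·x^3: subtract (-3·x)·g(x) = -3·x^3 - 3·x^2 + 6·x, leaving 3·x^2 + 3·x - 6
  leading term 3·x^2: subtract (3)·g(x) = 3·x^2 + 3·x - 6, leaving 0
The remainder is 0, so f(x) = g(x) · h(x) with h(x) = 3 - 3·x. Hence g | f, i.e. f ∈ (g).

Final answer: YES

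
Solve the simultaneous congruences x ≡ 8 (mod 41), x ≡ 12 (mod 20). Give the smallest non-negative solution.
x ≡ 172 (mod 820); the representative in [0, 820) is 172

The moduli 41, 20 are pairwise coprime, so by the CRT there is a unique solution mod 41·20 = 820.
Solve by successive substitution. Start with x ≡ 8 (mod 41).
  Combine with x ≡ 12 (mod 20): write x = 8 + 41·t and require 8 + 41·t ≡ 12 (mod 20), i.e. 41·t ≡ 12 − 8 ≡ 4 (mod 20). Since 41^(−1) ≡ 1 (mod 20) (41 ≡ 1 (mod 20)), t ≡ 1·4 ≡ 4 (mod 20). So x ≡ 8 + 41·4 = 172 (mod 820).
Unique solution in [0, 820): x = 172.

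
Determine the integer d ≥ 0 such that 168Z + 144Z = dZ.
In the PID Z, (a, b) is generated by gcd(a, b). Compute gcd(168, 144) with the extended Euclidean algorithm, tracking rows (r, s, t) with s·168 + t·144 = r:
  row A: (168, 1, 0)   [1·168 + 0·144 = 168]
  row B: (144, 0, 1)   [0·168 + 1·144 = 144]
  168 = 1·144 + 24   → row C = row A − 1·row B = (24, 1, −1)   [check: 1·168 − 1·144 = 24]
  144 = 6·24 + 0   → remainder 0, stop. gcd = 24 (last nonzero row C).
So gcd(168, 144) = 24, with Bézout identity 1·168 − 1·144 = 24. Containment (⊇): the Bézout identity exhibits 24 as an element of (168, 144), giving (24) ⊆ (168, 144). Containment (⊆): since 24 | 168 and 24 | 144 (168 = 24·7, 144 = 24·6), every Z-linear combination of 168 and 144 is divisible by 24, so (168, 144) ⊆ (24). Therefore (168, 144) = (24), d = 24.

Final answer: (168, 144) = (24); d = 24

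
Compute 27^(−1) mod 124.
Apply the extended Euclidean algorithm to (124, 27), tracking rows (r, s, t) with s·124 + t·27 = r. Each division r_prev = q·r_cur + r_new produces the new row as (previous row) − q·(current row):
  row A: (124, 1, 0)   [1·124 + 0·27 = 124]
  row B: (27, 0, 1)   [0·124 + 1·27 = 27]
  124 = 4·27 + 16   → row C = row A − 4·row B = (16, 1, −4)   [check: 1·124 − 4·27 = 16]
  27 = 1·16 + 11   → row D = row B − 1·row C = (11, −1, 5)   [check: −1·124 + 5·27 = 11]
  16 = 1·11 + 5   → row E = row C − 1·row D = (5, 2, −9)   [check: 2·124 − 9·27 = 5]
  11 = 2·5 + 1   → row F = row D − 2·row E = (1, −5, 23)   [check: −5·124 + 23·27 = 1]
  5 = 5·1 + 0   → remainder 0, stop. gcd = 1 (last nonzero row F).
The gcd is 1, so 27 is invertible mod 124. The last nonzero row gives −5·124 + 23·27 = 1, so t = 23. So 27^(−1) ≡ 23 (mod 124). Verify: 27 · 23 = 621 ≡ 1 (mod 124). ✓

Final answer: 27^(−1) ≡ 23 (mod 124)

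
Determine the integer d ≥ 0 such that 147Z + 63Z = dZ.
(147, 63) = (21); d = 21

In the PID Z, (a, b) is generated by gcd(a, b). Compute gcd(147, 63) with the extended Euclidean algorithm, tracking rows (r, s, t) with s·147 + t·63 = r:
  row A: (147, 1, 0)   [1·147 + 0·63 = 147]
  row B: (63, 0, 1)   [0·147 + 1·63 = 63]
  147 = 2·63 + 21   → row C = row A − 2·row B = (21, 1, −2)   [check: 1·147 − 2·63 = 21]
  63 = 3·21 + 0   → remainder 0, stop. gcd = 21 (last nonzero row C).
So gcd(147, 63) = 21, with Bézout identity 1·147 − 2·63 = 21. Containment (⊇): the Bézout identity exhibits 21 as an element of (147, 63), giving (21) ⊆ (147, 63). Containment (⊆): since 21 | 147 and 21 | 63 (147 = 21·7, 63 = 21·3), every Z-linear combination of 147 and 63 is divisible by 21, so (147, 63) ⊆ (21). Therefore (147, 63) = (21), d = 21.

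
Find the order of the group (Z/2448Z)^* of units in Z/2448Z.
|(Z/2448Z)^*| = 768

(Z/2448Z)^* consists of the classes a with gcd(a, 2448) = 1, so its order is φ(2448). φ is multiplicative, with φ(p^e) = p^e − p^(e−1). Factorise 2448 = 2^4 · 3^2 · 17. Then
  φ(2448) = (2^4 − 2^3) · (3^2 − 3^1) · (17 − 1) = 8 · 6 · 16 = 768.
Thus |(Z/2448Z)^*| = 768.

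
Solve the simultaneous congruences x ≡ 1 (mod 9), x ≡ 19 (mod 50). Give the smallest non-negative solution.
The moduli 9, 50 are pairwise coprime, so by the CRT there is a unique solution mod 9·50 = 450.
Solve by successive substitution. Start with x ≡ 1 (mod 9).
  Combine with x ≡ 19 (mod 50): write x = 1 + 9·t and require 1 + 9·t ≡ 19 (mod 50), i.e. 9·t ≡ 19 − 1 ≡ 18 (mod 50). Since 9^(−1) ≡ 39 (mod 50), t ≡ 39·18 ≡ 2 (mod 50). So x ≡ 1 + 9·2 = 19 (mod 450).
Unique solution in [0, 450): x = 19.

Final answer: x ≡ 19 (mod 450); the representative in [0, 450) is 19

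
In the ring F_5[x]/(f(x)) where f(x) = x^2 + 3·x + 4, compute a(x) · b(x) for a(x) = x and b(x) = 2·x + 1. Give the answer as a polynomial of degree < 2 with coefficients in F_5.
a · b ≡ 2 (mod f(x))

Multiply as integer polynomials: a · b = 2·x^2 + x. Reducing coefficients mod 5: a · b ≡ 2·x^2 + x. Now divide by f(x) = x^2 + 3·x + 4 in F_5[x], eliminating the leading term at each step:
  leading term 2·x^2: subtract (2)·f(x) = 2·x^2 + x + 3, leaving 2 (coefficients mod 5)
The degree is now < 2, so this is the remainder. Hence a · b ≡ 2 in F_5[x]/(f).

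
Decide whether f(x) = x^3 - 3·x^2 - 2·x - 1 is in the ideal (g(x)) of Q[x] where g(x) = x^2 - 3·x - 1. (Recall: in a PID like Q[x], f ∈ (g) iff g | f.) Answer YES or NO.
In Q[x] the ideal (g) consists of all multiples of g, so f ∈ (g) iff g | f, i.e. iff the remainder of f on division by g is 0. Divide f by g (g is monic, so eliminate the leading term of the running remainder at each step):
  leading term x^3: subtract (x)·g(x) = x^3 - 3·x^2 - x, leaving -x - 1
The remainder r(x) = -x - 1 ≠ 0 (and deg r < deg g), so g ∤ f, i.e. f ∉ (g).

Final answer: NO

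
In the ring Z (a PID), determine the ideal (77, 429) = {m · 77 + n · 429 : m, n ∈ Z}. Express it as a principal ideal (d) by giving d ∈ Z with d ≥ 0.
(77, 429) = (11); d = 11

In the PID Z, (a, b) is generated by gcd(a, b). Compute gcd(429, 77) with the extended Euclidean algorithm, tracking rows (r, s, t) with s·429 + t·77 = r:
  row A: (429, 1, 0)   [1·429 + 0·77 = 429]
  row B: (77, 0, 1)   [0·429 + 1·77 = 77]
  429 = 5·77 + 44   → row C = row A − 5·row B = (44, 1, −5)   [check: 1·429 − 5·77 = 44]
  77 = 1·44 + 33   → row D = row B − 1·row C = (33, −1, 6)   [check: −1·429 + 6·77 = 33]
  44 = 1·33 + 11   → row E = row C − 1·row D = (11, 2, −11)   [check: 2·429 − 11·77 = 11]
  33 = 3·11 + 0   → remainder 0, stop. gcd = 11 (last nonzero row E).
So gcd(77, 429) = 11, with Bézout identity 2·429 − 11·77 = 11. Containment (⊇): the Bézout identity exhibits 11 as an element of (77, 429), giving (11) ⊆ (77, 429). Containment (⊆): since 11 | 77 and 11 | 429 (77 = 11·7, 429 = 11·39), every Z-linear combination of 77 and 429 is divisible by 11, so (77, 429) ⊆ (11). Therefore (77, 429) = (11), d = 11.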